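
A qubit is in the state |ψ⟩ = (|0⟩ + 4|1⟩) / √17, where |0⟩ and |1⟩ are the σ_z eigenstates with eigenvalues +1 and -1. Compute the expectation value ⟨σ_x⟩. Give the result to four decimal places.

0.4706

⟨σ_x⟩ = 2 Re(a* b)/(|a|²+|b|²) with a = 1, b = 4.
a* b = 4, so ⟨σ_x⟩ = 8/17.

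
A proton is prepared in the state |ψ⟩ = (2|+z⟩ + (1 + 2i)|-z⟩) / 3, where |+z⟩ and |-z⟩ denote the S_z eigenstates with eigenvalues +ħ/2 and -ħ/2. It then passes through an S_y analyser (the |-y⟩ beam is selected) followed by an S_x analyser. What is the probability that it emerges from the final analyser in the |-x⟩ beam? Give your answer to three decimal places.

First analyser (S_y): P(|-y⟩) = |⟨-y|ψ⟩|² = 1/18.
After stage 1 the state is |-y⟩; P(|-x⟩) = |⟨-x|-y⟩|² = 1/2.
Joint probability = 1/18 × 1/2 = 0.028.

0.028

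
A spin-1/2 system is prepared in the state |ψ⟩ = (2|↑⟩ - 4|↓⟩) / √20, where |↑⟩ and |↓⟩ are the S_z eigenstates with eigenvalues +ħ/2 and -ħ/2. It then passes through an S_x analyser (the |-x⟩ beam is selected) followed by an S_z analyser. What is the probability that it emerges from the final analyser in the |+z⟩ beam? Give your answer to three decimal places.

First analyser (S_x): P(|-x⟩) = |⟨-x|ψ⟩|² = 36/40.
After stage 1 the state is |-x⟩; P(|+z⟩) = |⟨+z|-x⟩|² = 1/2.
Joint probability = 36/40 × 1/2 = 0.450.

0.450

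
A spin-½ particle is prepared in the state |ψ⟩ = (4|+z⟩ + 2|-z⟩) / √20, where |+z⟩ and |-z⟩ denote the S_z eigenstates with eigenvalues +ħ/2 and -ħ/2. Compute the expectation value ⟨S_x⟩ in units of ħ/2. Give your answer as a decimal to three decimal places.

⟨σ_x⟩ = 2 Re(a* b)/(|a|²+|b|²) with a = 4, b = 2.
a* b = 8, so ⟨σ_x⟩ = 16/20.
⟨S_x⟩ = (ħ/2)·⟨σ_x⟩.

0.800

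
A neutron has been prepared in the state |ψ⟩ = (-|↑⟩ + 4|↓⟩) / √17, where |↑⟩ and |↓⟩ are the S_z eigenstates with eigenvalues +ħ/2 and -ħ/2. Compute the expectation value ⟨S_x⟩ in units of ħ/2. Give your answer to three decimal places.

⟨σ_x⟩ = 2 Re(a* b)/(|a|²+|b|²) with a = -1, b = 4.
a* b = -4, so ⟨σ_x⟩ = -8/17.
⟨S_x⟩ = (ħ/2)·⟨σ_x⟩.

-0.471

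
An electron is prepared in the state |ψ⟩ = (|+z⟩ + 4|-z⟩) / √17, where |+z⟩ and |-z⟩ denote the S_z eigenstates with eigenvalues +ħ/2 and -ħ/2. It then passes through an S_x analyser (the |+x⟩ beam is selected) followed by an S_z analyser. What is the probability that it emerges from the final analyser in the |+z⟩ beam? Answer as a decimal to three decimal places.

First analyser (S_x): P(|+x⟩) = |⟨+x|ψ⟩|² = 25/34.
After stage 1 the state is |+x⟩; P(|+z⟩) = |⟨+z|+x⟩|² = 1/2.
Joint probability = 25/34 × 1/2 = 0.368.

0.368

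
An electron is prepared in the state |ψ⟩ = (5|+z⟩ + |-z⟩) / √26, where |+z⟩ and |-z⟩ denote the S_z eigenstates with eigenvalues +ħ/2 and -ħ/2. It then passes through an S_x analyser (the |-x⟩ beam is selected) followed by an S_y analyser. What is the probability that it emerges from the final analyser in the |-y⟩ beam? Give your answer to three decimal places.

First analyser (S_x): P(|-x⟩) = |⟨-x|ψ⟩|² = 16/52.
After stage 1 the state is |-x⟩; P(|-y⟩) = |⟨-y|-x⟩|² = 1/2.
Joint probability = 16/52 × 1/2 = 0.154.

0.154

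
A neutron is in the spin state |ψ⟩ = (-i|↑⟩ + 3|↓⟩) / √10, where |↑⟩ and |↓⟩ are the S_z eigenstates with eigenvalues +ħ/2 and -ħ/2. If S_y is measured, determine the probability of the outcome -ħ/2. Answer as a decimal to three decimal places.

|-y⟩ = (|↑⟩ - i|↓⟩)/√2, so ⟨-y|ψ⟩ = (2i) / (√2·√10).
P = |2i|² / 20 = 4/20.

0.200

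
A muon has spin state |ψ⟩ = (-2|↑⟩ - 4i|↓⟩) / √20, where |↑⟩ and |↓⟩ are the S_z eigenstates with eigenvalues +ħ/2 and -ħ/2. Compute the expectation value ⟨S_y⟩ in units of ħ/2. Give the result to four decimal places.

0.8000

⟨σ_y⟩ = 2 Im(a* b)/(|a|²+|b|²) with a = -2, b = -4i.
a* b = 8i, so ⟨σ_y⟩ = 16/20.
⟨S_y⟩ = (ħ/2)·⟨σ_y⟩.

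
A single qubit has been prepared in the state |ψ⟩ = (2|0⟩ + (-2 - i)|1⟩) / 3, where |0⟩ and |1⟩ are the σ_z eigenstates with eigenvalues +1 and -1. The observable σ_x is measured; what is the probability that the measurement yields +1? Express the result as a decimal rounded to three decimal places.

|+x⟩ = (|0⟩ + |1⟩)/√2, so ⟨+x|ψ⟩ = (-i) / (√2·3).
P = |-i|² / 18 = 1/18.

0.056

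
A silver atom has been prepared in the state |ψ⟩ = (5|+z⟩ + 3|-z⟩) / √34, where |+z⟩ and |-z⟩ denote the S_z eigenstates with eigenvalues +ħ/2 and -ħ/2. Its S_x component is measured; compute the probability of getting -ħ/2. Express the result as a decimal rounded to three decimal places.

|-x⟩ = (|+z⟩ - |-z⟩)/√2, so ⟨-x|ψ⟩ = (2) / (√2·√34).
P = |2|² / 68 = 4/68.

0.059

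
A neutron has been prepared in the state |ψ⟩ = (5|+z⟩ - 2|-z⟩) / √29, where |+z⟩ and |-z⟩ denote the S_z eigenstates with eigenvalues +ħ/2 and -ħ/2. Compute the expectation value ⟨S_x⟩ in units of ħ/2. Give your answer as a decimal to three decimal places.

-0.690

⟨σ_x⟩ = 2 Re(a* b)/(|a|²+|b|²) with a = 5, b = -2.
a* b = -10, so ⟨σ_x⟩ = -20/29.
⟨S_x⟩ = (ħ/2)·⟨σ_x⟩.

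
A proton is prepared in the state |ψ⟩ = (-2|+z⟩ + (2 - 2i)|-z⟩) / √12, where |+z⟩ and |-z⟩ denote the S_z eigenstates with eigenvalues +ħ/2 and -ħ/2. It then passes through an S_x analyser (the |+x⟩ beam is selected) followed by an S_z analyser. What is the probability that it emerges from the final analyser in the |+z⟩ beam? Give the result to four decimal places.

0.0833

First analyser (S_x): P(|+x⟩) = |⟨+x|ψ⟩|² = 4/24.
After stage 1 the state is |+x⟩; P(|+z⟩) = |⟨+z|+x⟩|² = 1/2.
Joint probability = 4/24 × 1/2 = 0.0833.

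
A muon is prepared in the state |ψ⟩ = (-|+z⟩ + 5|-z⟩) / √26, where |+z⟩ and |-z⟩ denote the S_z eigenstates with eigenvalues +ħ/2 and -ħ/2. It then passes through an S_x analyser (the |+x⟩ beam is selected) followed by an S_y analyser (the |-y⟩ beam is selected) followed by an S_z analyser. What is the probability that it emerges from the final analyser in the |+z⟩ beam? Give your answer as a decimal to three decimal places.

0.077

First analyser (S_x): P(|+x⟩) = |⟨+x|ψ⟩|² = 16/52.
After stage 1 the state is |+x⟩; P(|-y⟩) = |⟨-y|+x⟩|² = 1/2.
After stage 2 the state is |-y⟩; P(|+z⟩) = |⟨+z|-y⟩|² = 1/2.
Joint probability = 16/52 × 1/2 × 1/2 = 0.077.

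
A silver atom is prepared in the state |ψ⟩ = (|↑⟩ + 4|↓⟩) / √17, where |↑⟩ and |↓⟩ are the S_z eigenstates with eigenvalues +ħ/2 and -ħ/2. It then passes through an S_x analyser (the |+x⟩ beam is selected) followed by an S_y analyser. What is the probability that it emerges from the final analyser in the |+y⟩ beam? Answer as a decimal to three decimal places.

0.368

First analyser (S_x): P(|+x⟩) = |⟨+x|ψ⟩|² = 25/34.
After stage 1 the state is |+x⟩; P(|+y⟩) = |⟨+y|+x⟩|² = 1/2.
Joint probability = 25/34 × 1/2 = 0.368.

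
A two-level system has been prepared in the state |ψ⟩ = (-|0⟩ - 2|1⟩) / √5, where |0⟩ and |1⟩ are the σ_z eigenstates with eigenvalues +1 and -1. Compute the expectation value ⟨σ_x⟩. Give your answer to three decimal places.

0.800

⟨σ_x⟩ = 2 Re(a* b)/(|a|²+|b|²) with a = -1, b = -2.
a* b = 2, so ⟨σ_x⟩ = 4/5.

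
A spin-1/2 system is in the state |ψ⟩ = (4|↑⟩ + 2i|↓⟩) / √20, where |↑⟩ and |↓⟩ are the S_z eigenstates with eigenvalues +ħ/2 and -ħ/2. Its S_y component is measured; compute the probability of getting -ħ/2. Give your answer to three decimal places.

|-y⟩ = (|↑⟩ - i|↓⟩)/√2, so ⟨-y|ψ⟩ = (2) / (√2·√20).
P = |2|² / 40 = 4/40.

0.100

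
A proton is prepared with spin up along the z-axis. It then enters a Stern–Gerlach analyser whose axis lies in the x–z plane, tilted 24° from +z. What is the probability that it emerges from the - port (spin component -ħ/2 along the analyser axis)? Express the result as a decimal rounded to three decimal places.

0.043

For spin-½, the probability of finding spin-up along an axis at angle θ to the initial spin direction is cos²(θ/2); spin-down is sin²(θ/2).
θ = 24°, so P = sin²(12°) ≈ 0.043.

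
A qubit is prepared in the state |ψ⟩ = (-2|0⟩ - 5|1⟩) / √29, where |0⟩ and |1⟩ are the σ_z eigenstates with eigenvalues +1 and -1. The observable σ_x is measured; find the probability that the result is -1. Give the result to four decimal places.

0.1552

|-x⟩ = (|0⟩ - |1⟩)/√2, so ⟨-x|ψ⟩ = (3) / (√2·√29).
P = |3|² / 58 = 9/58.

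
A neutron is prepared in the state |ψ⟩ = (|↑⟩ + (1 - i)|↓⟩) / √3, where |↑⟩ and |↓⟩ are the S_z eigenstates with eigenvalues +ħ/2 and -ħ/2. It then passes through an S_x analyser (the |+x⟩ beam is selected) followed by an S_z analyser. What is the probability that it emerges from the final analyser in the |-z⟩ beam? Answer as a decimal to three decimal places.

0.417

First analyser (S_x): P(|+x⟩) = |⟨+x|ψ⟩|² = 5/6.
After stage 1 the state is |+x⟩; P(|-z⟩) = |⟨-z|+x⟩|² = 1/2.
Joint probability = 5/6 × 1/2 = 0.417.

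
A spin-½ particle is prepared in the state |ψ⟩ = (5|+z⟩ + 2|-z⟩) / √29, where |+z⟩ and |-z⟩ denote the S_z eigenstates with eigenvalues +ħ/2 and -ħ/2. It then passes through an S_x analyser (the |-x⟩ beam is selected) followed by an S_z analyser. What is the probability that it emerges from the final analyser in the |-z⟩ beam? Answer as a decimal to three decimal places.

0.078

First analyser (S_x): P(|-x⟩) = |⟨-x|ψ⟩|² = 9/58.
After stage 1 the state is |-x⟩; P(|-z⟩) = |⟨-z|-x⟩|² = 1/2.
Joint probability = 9/58 × 1/2 = 0.078.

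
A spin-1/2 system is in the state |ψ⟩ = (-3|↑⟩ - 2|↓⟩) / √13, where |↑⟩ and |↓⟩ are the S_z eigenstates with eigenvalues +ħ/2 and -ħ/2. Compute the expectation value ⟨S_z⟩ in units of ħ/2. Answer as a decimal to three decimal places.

⟨σ_z⟩ = |a|² - |b|² divided by |a|²+|b|², with a, b the |↑⟩, |↓⟩ amplitudes.
= (9 - 4)/13 = 5/13.
⟨S_z⟩ = (ħ/2)·⟨σ_z⟩.

0.385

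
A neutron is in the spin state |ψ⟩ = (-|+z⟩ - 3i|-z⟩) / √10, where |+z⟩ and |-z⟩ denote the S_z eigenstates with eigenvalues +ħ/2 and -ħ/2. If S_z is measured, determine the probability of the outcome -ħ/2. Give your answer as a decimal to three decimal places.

0.900

The -ħ/2 outcome corresponds to |-z⟩. Its amplitude in |ψ⟩ is -3i/√10.
P = |-3i|² / 10 = 9/10.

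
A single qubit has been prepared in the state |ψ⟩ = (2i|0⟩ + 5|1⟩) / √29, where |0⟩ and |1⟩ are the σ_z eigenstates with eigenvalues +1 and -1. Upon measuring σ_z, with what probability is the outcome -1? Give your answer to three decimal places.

The -1 outcome corresponds to |1⟩. Its amplitude in |ψ⟩ is 5/√29.
P = |5|² / 29 = 25/29.

0.862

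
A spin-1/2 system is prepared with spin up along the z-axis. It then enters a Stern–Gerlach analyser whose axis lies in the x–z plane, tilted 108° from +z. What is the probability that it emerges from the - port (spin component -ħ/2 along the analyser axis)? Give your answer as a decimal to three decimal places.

For spin-½, the probability of finding spin-up along an axis at angle θ to the initial spin direction is cos²(θ/2); spin-down is sin²(θ/2).
θ = 108°, so P = sin²(54°) ≈ 0.655.

0.655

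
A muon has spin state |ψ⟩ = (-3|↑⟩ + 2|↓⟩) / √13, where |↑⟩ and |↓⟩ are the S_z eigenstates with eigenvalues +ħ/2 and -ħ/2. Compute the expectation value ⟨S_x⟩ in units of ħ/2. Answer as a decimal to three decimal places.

-0.923

⟨σ_x⟩ = 2 Re(a* b)/(|a|²+|b|²) with a = -3, b = 2.
a* b = -6, so ⟨σ_x⟩ = -12/13.
⟨S_x⟩ = (ħ/2)·⟨σ_x⟩.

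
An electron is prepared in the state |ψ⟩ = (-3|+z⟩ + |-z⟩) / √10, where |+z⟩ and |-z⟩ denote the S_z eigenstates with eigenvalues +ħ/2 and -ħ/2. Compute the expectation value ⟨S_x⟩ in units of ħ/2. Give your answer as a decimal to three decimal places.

-0.600

⟨σ_x⟩ = 2 Re(a* b)/(|a|²+|b|²) with a = -3, b = 1.
a* b = -3, so ⟨σ_x⟩ = -6/10.
⟨S_x⟩ = (ħ/2)·⟨σ_x⟩.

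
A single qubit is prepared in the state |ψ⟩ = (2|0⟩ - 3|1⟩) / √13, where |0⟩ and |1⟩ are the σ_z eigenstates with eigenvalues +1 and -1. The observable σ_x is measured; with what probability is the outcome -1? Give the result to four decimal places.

|-x⟩ = (|0⟩ - |1⟩)/√2, so ⟨-x|ψ⟩ = (5) / (√2·√13).
P = |5|² / 26 = 25/26.

0.9615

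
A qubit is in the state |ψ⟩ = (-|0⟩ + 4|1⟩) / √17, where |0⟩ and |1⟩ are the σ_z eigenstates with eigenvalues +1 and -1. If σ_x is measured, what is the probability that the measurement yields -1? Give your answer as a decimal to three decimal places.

|-x⟩ = (|0⟩ - |1⟩)/√2, so ⟨-x|ψ⟩ = (-5) / (√2·√17).
P = |-5|² / 34 = 25/34.

0.735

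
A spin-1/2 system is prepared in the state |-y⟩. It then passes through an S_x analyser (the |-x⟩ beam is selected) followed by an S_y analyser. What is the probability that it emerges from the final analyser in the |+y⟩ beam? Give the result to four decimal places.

First analyser (S_x): from |-y⟩, P(|-x⟩) = 1/2.
After stage 1 the state is |-x⟩; P(|+y⟩) = |⟨+y|-x⟩|² = 1/2.
Joint probability = 1/2 × 1/2 = 0.2500.

0.2500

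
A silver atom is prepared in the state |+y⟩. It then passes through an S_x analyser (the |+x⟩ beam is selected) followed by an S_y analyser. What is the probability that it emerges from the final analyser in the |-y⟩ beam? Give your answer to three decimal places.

0.250

First analyser (S_x): from |+y⟩, P(|+x⟩) = 1/2.
After stage 1 the state is |+x⟩; P(|-y⟩) = |⟨-y|+x⟩|² = 1/2.
Joint probability = 1/2 × 1/2 = 0.250.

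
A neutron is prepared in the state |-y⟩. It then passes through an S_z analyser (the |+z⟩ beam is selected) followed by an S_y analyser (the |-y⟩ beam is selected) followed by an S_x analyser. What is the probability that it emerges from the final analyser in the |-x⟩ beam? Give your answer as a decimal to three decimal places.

First analyser (S_z): from |-y⟩, P(|+z⟩) = 1/2.
After stage 1 the state is |+z⟩; P(|-y⟩) = |⟨-y|+z⟩|² = 1/2.
After stage 2 the state is |-y⟩; P(|-x⟩) = |⟨-x|-y⟩|² = 1/2.
Joint probability = 1/2 × 1/2 × 1/2 = 0.125.

0.125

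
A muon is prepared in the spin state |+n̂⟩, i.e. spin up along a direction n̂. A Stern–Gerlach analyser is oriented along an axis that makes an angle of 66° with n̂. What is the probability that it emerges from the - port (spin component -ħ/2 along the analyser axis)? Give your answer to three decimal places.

0.297

For spin-½, the probability of finding spin-up along an axis at angle θ to the initial spin direction is cos²(θ/2); spin-down is sin²(θ/2).
θ = 66°, so P = sin²(33°) ≈ 0.297.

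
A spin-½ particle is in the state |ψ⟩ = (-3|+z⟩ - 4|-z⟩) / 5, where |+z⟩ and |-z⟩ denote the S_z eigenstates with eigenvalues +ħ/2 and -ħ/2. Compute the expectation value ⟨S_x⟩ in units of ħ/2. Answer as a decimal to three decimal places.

0.960

⟨σ_x⟩ = 2 Re(a* b)/(|a|²+|b|²) with a = -3, b = -4.
a* b = 12, so ⟨σ_x⟩ = 24/25.
⟨S_x⟩ = (ħ/2)·⟨σ_x⟩.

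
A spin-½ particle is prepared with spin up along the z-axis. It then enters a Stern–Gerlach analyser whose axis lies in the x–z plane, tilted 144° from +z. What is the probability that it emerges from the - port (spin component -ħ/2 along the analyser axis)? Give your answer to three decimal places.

0.905

For spin-½, the probability of finding spin-up along an axis at angle θ to the initial spin direction is cos²(θ/2); spin-down is sin²(θ/2).
θ = 144°, so P = sin²(72°) ≈ 0.905.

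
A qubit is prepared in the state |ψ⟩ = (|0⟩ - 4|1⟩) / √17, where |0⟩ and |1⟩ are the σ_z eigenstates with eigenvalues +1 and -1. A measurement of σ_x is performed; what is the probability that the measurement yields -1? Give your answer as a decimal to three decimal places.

|-x⟩ = (|0⟩ - |1⟩)/√2, so ⟨-x|ψ⟩ = (5) / (√2·√17).
P = |5|² / 34 = 25/34.

0.735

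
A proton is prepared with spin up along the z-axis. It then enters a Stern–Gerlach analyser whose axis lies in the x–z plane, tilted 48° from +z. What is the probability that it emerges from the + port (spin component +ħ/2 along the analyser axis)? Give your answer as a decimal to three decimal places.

For spin-½, the probability of finding spin-up along an axis at angle θ to the initial spin direction is cos²(θ/2); spin-down is sin²(θ/2).
θ = 48°, so P = cos²(24°) ≈ 0.835.

0.835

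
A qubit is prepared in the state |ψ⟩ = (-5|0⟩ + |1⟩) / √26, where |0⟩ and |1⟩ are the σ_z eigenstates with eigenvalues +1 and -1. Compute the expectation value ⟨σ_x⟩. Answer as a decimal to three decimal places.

-0.385

⟨σ_x⟩ = 2 Re(a* b)/(|a|²+|b|²) with a = -5, b = 1.
a* b = -5, so ⟨σ_x⟩ = -10/26.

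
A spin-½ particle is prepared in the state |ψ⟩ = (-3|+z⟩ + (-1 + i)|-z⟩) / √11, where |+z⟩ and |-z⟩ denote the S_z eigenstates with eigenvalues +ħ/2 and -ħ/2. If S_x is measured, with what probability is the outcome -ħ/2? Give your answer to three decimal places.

0.227

|-x⟩ = (|+z⟩ - |-z⟩)/√2, so ⟨-x|ψ⟩ = (-2 - i) / (√2·√11).
P = |-2 - i|² / 22 = 5/22.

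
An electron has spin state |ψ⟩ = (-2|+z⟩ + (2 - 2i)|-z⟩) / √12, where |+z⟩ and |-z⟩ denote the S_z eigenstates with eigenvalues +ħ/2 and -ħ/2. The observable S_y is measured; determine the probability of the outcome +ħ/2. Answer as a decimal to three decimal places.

|+y⟩ = (|+z⟩ + i|-z⟩)/√2, so ⟨+y|ψ⟩ = (-4 - 2i) / (√2·√12).
P = |-4 - 2i|² / 24 = 20/24.

0.833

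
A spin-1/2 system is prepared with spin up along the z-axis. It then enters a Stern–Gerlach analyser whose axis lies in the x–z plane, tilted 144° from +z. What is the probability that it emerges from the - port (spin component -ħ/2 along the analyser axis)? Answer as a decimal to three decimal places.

0.905

For spin-½, the probability of finding spin-up along an axis at angle θ to the initial spin direction is cos²(θ/2); spin-down is sin²(θ/2).
θ = 144°, so P = sin²(72°) ≈ 0.905.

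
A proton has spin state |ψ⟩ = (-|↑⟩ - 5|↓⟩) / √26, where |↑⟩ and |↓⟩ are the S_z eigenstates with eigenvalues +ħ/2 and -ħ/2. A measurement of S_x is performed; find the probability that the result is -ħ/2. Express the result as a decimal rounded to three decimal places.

|-x⟩ = (|↑⟩ - |↓⟩)/√2, so ⟨-x|ψ⟩ = (4) / (√2·√26).
P = |4|² / 52 = 16/52.

0.308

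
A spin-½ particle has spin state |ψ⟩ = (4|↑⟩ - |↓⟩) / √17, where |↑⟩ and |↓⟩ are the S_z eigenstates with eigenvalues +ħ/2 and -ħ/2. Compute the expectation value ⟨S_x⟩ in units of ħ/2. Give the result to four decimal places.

-0.4706

⟨σ_x⟩ = 2 Re(a* b)/(|a|²+|b|²) with a = 4, b = -1.
a* b = -4, so ⟨σ_x⟩ = -8/17.
⟨S_x⟩ = (ħ/2)·⟨σ_x⟩.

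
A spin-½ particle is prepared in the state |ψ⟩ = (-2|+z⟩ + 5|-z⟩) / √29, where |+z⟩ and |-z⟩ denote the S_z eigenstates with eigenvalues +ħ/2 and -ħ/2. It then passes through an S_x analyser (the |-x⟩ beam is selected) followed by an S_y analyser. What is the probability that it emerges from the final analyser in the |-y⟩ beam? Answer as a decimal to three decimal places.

First analyser (S_x): P(|-x⟩) = |⟨-x|ψ⟩|² = 49/58.
After stage 1 the state is |-x⟩; P(|-y⟩) = |⟨-y|-x⟩|² = 1/2.
Joint probability = 49/58 × 1/2 = 0.422.

0.422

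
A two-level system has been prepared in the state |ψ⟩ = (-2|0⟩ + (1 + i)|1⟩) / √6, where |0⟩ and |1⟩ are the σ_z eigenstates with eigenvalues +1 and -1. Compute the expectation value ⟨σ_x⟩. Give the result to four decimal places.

⟨σ_x⟩ = 2 Re(a* b)/(|a|²+|b|²) with a = -2, b = (1 + i).
a* b = (-2 - 2i), so ⟨σ_x⟩ = -4/6.

-0.6667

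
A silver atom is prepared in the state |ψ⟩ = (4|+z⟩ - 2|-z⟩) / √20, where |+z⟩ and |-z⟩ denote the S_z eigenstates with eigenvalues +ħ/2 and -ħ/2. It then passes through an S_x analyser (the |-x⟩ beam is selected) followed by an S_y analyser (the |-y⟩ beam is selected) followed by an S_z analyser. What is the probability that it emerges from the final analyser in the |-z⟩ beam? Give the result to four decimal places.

First analyser (S_x): P(|-x⟩) = |⟨-x|ψ⟩|² = 36/40.
After stage 1 the state is |-x⟩; P(|-y⟩) = |⟨-y|-x⟩|² = 1/2.
After stage 2 the state is |-y⟩; P(|-z⟩) = |⟨-z|-y⟩|² = 1/2.
Joint probability = 36/40 × 1/2 × 1/2 = 0.2250.

0.2250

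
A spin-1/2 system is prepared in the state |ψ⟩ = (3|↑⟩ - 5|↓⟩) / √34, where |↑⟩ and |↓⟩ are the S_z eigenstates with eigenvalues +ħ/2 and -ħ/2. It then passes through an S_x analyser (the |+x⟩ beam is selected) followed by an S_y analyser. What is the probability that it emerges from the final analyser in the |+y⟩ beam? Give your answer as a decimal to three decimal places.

0.029

First analyser (S_x): P(|+x⟩) = |⟨+x|ψ⟩|² = 4/68.
After stage 1 the state is |+x⟩; P(|+y⟩) = |⟨+y|+x⟩|² = 1/2.
Joint probability = 4/68 × 1/2 = 0.029.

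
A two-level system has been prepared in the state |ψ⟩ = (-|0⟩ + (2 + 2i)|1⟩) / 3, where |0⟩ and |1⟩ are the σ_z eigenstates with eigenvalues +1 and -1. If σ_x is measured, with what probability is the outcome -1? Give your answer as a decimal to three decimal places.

|-x⟩ = (|0⟩ - |1⟩)/√2, so ⟨-x|ψ⟩ = (-3 - 2i) / (√2·3).
P = |-3 - 2i|² / 18 = 13/18.

0.722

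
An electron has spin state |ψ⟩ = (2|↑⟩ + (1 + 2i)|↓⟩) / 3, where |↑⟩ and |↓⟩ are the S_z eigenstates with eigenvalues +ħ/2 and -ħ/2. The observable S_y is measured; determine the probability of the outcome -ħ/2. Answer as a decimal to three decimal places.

0.056

|-y⟩ = (|↑⟩ - i|↓⟩)/√2, so ⟨-y|ψ⟩ = (i) / (√2·3).
P = |i|² / 18 = 1/18.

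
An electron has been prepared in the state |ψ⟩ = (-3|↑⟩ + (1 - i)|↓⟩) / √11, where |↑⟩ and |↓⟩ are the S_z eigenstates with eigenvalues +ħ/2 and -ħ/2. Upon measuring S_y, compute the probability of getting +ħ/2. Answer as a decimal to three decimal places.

|+y⟩ = (|↑⟩ + i|↓⟩)/√2, so ⟨+y|ψ⟩ = (-4 - i) / (√2·√11).
P = |-4 - i|² / 22 = 17/22.

0.773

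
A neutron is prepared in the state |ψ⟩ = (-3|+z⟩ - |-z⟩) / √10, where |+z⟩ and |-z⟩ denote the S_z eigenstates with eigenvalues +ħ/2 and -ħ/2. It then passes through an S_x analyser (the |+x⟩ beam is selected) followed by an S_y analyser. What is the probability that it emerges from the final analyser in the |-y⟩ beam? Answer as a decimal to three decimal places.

0.400

First analyser (S_x): P(|+x⟩) = |⟨+x|ψ⟩|² = 16/20.
After stage 1 the state is |+x⟩; P(|-y⟩) = |⟨-y|+x⟩|² = 1/2.
Joint probability = 16/20 × 1/2 = 0.400.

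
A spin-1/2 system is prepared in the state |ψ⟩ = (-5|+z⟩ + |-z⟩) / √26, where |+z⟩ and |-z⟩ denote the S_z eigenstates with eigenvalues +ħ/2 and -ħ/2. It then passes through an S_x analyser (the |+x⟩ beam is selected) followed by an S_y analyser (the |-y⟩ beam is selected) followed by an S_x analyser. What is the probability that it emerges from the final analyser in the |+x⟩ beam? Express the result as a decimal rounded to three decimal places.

First analyser (S_x): P(|+x⟩) = |⟨+x|ψ⟩|² = 16/52.
After stage 1 the state is |+x⟩; P(|-y⟩) = |⟨-y|+x⟩|² = 1/2.
After stage 2 the state is |-y⟩; P(|+x⟩) = |⟨+x|-y⟩|² = 1/2.
Joint probability = 16/52 × 1/2 × 1/2 = 0.077.

0.077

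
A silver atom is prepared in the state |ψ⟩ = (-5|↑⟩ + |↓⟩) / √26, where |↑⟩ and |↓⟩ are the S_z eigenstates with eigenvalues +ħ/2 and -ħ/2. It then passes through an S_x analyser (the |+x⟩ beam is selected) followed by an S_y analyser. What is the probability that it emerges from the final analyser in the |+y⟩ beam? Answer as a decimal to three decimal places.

First analyser (S_x): P(|+x⟩) = |⟨+x|ψ⟩|² = 16/52.
After stage 1 the state is |+x⟩; P(|+y⟩) = |⟨+y|+x⟩|² = 1/2.
Joint probability = 16/52 × 1/2 = 0.154.

0.154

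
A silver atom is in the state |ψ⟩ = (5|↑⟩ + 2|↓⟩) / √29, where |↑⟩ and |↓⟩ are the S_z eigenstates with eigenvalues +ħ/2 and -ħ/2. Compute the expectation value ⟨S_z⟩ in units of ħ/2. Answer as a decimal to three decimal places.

⟨σ_z⟩ = |a|² - |b|² divided by |a|²+|b|², with a, b the |↑⟩, |↓⟩ amplitudes.
= (25 - 4)/29 = 21/29.
⟨S_z⟩ = (ħ/2)·⟨σ_z⟩.

0.724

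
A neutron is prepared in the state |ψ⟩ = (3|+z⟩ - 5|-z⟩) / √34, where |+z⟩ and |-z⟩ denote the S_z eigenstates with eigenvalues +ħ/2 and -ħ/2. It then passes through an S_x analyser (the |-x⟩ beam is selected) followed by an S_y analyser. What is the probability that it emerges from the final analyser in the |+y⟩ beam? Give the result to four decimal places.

0.4706

First analyser (S_x): P(|-x⟩) = |⟨-x|ψ⟩|² = 64/68.
After stage 1 the state is |-x⟩; P(|+y⟩) = |⟨+y|-x⟩|² = 1/2.
Joint probability = 64/68 × 1/2 = 0.4706.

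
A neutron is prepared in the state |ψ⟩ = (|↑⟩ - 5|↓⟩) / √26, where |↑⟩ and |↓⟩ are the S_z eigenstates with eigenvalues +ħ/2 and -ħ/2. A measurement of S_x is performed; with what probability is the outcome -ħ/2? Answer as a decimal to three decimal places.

0.692

|-x⟩ = (|↑⟩ - |↓⟩)/√2, so ⟨-x|ψ⟩ = (6) / (√2·√26).
P = |6|² / 52 = 36/52.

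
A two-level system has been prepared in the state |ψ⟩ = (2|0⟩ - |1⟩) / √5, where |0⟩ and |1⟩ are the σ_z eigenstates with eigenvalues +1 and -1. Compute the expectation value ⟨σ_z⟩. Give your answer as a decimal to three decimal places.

0.600

⟨σ_z⟩ = |a|² - |b|² divided by |a|²+|b|², with a, b the |0⟩, |1⟩ amplitudes.
= (4 - 1)/5 = 3/5.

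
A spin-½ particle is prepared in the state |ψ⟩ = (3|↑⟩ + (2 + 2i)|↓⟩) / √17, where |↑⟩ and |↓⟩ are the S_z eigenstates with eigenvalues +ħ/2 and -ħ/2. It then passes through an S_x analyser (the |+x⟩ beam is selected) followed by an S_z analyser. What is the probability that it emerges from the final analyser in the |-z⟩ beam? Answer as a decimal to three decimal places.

0.426

First analyser (S_x): P(|+x⟩) = |⟨+x|ψ⟩|² = 29/34.
After stage 1 the state is |+x⟩; P(|-z⟩) = |⟨-z|+x⟩|² = 1/2.
Joint probability = 29/34 × 1/2 = 0.426.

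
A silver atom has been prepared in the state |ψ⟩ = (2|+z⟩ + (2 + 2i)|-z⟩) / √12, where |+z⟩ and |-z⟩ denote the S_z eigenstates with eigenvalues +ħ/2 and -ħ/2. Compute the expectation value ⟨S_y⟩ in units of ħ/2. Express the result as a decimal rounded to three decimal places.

0.667

⟨σ_y⟩ = 2 Im(a* b)/(|a|²+|b|²) with a = 2, b = (2 + 2i).
a* b = (4 + 4i), so ⟨σ_y⟩ = 8/12.
⟨S_y⟩ = (ħ/2)·⟨σ_y⟩.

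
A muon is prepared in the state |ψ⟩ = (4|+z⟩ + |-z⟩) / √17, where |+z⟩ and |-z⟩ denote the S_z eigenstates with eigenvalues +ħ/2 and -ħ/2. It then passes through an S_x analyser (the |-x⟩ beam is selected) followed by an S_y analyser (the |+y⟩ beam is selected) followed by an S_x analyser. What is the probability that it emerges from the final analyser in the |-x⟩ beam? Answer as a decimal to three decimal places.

First analyser (S_x): P(|-x⟩) = |⟨-x|ψ⟩|² = 9/34.
After stage 1 the state is |-x⟩; P(|+y⟩) = |⟨+y|-x⟩|² = 1/2.
After stage 2 the state is |+y⟩; P(|-x⟩) = |⟨-x|+y⟩|² = 1/2.
Joint probability = 9/34 × 1/2 × 1/2 = 0.066.

0.066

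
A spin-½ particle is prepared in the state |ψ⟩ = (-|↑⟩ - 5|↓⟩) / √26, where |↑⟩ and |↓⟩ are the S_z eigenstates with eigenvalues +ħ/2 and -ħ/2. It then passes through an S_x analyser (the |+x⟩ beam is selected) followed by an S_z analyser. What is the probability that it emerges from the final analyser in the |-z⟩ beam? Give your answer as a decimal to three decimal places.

First analyser (S_x): P(|+x⟩) = |⟨+x|ψ⟩|² = 36/52.
After stage 1 the state is |+x⟩; P(|-z⟩) = |⟨-z|+x⟩|² = 1/2.
Joint probability = 36/52 × 1/2 = 0.346.

0.346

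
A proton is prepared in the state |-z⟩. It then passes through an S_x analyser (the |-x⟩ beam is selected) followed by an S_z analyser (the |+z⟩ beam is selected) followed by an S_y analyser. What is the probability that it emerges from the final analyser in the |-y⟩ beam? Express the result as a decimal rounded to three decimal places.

0.125

First analyser (S_x): from |-z⟩, P(|-x⟩) = 1/2.
After stage 1 the state is |-x⟩; P(|+z⟩) = |⟨+z|-x⟩|² = 1/2.
After stage 2 the state is |+z⟩; P(|-y⟩) = |⟨-y|+z⟩|² = 1/2.
Joint probability = 1/2 × 1/2 × 1/2 = 0.125.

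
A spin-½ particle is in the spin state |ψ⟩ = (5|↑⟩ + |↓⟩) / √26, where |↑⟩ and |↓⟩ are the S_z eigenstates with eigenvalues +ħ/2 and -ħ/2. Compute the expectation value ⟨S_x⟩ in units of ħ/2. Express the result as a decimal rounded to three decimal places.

⟨σ_x⟩ = 2 Re(a* b)/(|a|²+|b|²) with a = 5, b = 1.
a* b = 5, so ⟨σ_x⟩ = 10/26.
⟨S_x⟩ = (ħ/2)·⟨σ_x⟩.

0.385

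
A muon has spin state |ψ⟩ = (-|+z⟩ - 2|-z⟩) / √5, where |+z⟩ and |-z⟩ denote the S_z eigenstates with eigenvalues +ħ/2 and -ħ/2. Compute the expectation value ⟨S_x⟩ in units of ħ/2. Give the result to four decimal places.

⟨σ_x⟩ = 2 Re(a* b)/(|a|²+|b|²) with a = -1, b = -2.
a* b = 2, so ⟨σ_x⟩ = 4/5.
⟨S_x⟩ = (ħ/2)·⟨σ_x⟩.

0.8000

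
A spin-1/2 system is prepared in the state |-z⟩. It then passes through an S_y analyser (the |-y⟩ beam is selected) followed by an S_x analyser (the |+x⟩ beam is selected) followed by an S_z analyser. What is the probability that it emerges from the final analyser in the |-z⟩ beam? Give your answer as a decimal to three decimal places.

First analyser (S_y): from |-z⟩, P(|-y⟩) = 1/2.
After stage 1 the state is |-y⟩; P(|+x⟩) = |⟨+x|-y⟩|² = 1/2.
After stage 2 the state is |+x⟩; P(|-z⟩) = |⟨-z|+x⟩|² = 1/2.
Joint probability = 1/2 × 1/2 × 1/2 = 0.125.

0.125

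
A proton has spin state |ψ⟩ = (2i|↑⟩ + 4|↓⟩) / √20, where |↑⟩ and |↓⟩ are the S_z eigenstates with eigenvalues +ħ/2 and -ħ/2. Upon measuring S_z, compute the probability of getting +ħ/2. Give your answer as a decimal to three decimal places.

0.200

The +ħ/2 outcome corresponds to |↑⟩. Its amplitude in |ψ⟩ is 2i/√20.
P = |2i|² / 20 = 4/20.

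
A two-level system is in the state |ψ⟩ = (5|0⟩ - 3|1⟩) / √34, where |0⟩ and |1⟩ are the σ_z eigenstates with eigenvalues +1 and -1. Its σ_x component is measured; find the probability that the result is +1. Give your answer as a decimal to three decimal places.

0.059

|+x⟩ = (|0⟩ + |1⟩)/√2, so ⟨+x|ψ⟩ = (2) / (√2·√34).
P = |2|² / 68 = 4/68.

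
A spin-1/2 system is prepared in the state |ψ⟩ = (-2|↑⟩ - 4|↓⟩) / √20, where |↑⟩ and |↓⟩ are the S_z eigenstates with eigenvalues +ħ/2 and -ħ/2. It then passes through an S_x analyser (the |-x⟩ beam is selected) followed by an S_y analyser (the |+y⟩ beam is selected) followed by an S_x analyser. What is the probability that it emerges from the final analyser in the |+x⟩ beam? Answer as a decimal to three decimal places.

0.025

First analyser (S_x): P(|-x⟩) = |⟨-x|ψ⟩|² = 4/40.
After stage 1 the state is |-x⟩; P(|+y⟩) = |⟨+y|-x⟩|² = 1/2.
After stage 2 the state is |+y⟩; P(|+x⟩) = |⟨+x|+y⟩|² = 1/2.
Joint probability = 4/40 × 1/2 × 1/2 = 0.025.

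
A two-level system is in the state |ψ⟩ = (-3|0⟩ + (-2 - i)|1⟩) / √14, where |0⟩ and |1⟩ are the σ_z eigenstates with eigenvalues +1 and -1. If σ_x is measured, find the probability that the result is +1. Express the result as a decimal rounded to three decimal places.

|+x⟩ = (|0⟩ + |1⟩)/√2, so ⟨+x|ψ⟩ = (-5 - i) / (√2·√14).
P = |-5 - i|² / 28 = 26/28.

0.929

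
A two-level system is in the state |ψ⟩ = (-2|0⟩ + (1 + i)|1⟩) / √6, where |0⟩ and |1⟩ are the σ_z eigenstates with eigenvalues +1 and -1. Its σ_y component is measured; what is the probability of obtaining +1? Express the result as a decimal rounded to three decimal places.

|+y⟩ = (|0⟩ + i|1⟩)/√2, so ⟨+y|ψ⟩ = (-1 - i) / (√2·√6).
P = |-1 - i|² / 12 = 2/12.

0.167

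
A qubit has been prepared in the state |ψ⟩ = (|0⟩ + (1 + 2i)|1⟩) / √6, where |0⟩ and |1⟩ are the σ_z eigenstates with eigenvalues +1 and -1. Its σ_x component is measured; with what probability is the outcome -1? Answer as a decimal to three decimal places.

0.333

|-x⟩ = (|0⟩ - |1⟩)/√2, so ⟨-x|ψ⟩ = (-2i) / (√2·√6).
P = |-2i|² / 12 = 4/12.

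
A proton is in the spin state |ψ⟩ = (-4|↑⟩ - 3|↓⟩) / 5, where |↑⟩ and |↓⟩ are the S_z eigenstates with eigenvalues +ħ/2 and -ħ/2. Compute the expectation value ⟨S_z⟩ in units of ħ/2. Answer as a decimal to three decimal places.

⟨σ_z⟩ = |a|² - |b|² divided by |a|²+|b|², with a, b the |↑⟩, |↓⟩ amplitudes.
= (16 - 9)/25 = 7/25.
⟨S_z⟩ = (ħ/2)·⟨σ_z⟩.

0.280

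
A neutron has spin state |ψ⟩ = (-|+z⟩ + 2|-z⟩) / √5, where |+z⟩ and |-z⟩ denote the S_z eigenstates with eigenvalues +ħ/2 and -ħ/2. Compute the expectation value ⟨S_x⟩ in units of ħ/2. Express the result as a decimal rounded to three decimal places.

⟨σ_x⟩ = 2 Re(a* b)/(|a|²+|b|²) with a = -1, b = 2.
a* b = -2, so ⟨σ_x⟩ = -4/5.
⟨S_x⟩ = (ħ/2)·⟨σ_x⟩.

-0.800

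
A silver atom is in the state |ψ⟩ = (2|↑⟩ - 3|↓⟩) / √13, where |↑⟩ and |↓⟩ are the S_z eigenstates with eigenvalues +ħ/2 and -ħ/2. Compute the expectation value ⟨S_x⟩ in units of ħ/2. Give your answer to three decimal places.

-0.923

⟨σ_x⟩ = 2 Re(a* b)/(|a|²+|b|²) with a = 2, b = -3.
a* b = -6, so ⟨σ_x⟩ = -12/13.
⟨S_x⟩ = (ħ/2)·⟨σ_x⟩.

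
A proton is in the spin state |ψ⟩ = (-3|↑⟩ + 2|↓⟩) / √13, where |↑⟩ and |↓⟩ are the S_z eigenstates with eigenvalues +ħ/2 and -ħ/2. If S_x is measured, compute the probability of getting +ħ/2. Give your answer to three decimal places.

0.038

|+x⟩ = (|↑⟩ + |↓⟩)/√2, so ⟨+x|ψ⟩ = (-1) / (√2·√13).
P = |-1|² / 26 = 1/26.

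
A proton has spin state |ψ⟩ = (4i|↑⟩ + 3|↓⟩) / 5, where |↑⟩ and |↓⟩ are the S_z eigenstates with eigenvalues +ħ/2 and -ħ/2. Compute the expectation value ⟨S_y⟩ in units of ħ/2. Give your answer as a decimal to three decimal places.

⟨σ_y⟩ = 2 Im(a* b)/(|a|²+|b|²) with a = 4i, b = 3.
a* b = -12i, so ⟨σ_y⟩ = -24/25.
⟨S_y⟩ = (ħ/2)·⟨σ_y⟩.

-0.960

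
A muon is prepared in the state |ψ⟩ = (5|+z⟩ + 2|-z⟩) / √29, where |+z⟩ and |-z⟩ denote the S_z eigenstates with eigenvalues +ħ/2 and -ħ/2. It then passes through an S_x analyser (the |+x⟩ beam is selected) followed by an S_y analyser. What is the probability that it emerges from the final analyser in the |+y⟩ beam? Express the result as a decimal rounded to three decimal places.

0.422

First analyser (S_x): P(|+x⟩) = |⟨+x|ψ⟩|² = 49/58.
After stage 1 the state is |+x⟩; P(|+y⟩) = |⟨+y|+x⟩|² = 1/2.
Joint probability = 49/58 × 1/2 = 0.422.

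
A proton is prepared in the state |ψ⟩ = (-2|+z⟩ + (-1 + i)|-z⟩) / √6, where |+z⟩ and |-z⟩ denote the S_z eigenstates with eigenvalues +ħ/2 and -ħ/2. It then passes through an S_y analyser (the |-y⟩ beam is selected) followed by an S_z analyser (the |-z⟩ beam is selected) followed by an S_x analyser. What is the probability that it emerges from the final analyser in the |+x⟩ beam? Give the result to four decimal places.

0.2083

First analyser (S_y): P(|-y⟩) = |⟨-y|ψ⟩|² = 10/12.
After stage 1 the state is |-y⟩; P(|-z⟩) = |⟨-z|-y⟩|² = 1/2.
After stage 2 the state is |-z⟩; P(|+x⟩) = |⟨+x|-z⟩|² = 1/2.
Joint probability = 10/12 × 1/2 × 1/2 = 0.2083.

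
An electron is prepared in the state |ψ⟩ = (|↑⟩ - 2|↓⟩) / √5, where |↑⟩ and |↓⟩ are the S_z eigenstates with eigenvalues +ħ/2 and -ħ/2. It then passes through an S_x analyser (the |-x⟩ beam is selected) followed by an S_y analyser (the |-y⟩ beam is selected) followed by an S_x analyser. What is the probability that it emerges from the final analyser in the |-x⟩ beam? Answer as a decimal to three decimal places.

0.225

First analyser (S_x): P(|-x⟩) = |⟨-x|ψ⟩|² = 9/10.
After stage 1 the state is |-x⟩; P(|-y⟩) = |⟨-y|-x⟩|² = 1/2.
After stage 2 the state is |-y⟩; P(|-x⟩) = |⟨-x|-y⟩|² = 1/2.
Joint probability = 9/10 × 1/2 × 1/2 = 0.225.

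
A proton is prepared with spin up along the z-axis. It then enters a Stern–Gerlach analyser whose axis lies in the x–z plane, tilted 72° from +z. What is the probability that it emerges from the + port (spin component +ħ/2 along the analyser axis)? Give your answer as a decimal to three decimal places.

0.655

For spin-½, the probability of finding spin-up along an axis at angle θ to the initial spin direction is cos²(θ/2); spin-down is sin²(θ/2).
θ = 72°, so P = cos²(36°) ≈ 0.655.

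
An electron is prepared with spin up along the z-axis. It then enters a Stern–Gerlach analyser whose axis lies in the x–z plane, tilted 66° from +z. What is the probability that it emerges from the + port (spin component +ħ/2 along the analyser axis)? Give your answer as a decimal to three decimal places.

0.703

For spin-½, the probability of finding spin-up along an axis at angle θ to the initial spin direction is cos²(θ/2); spin-down is sin²(θ/2).
θ = 66°, so P = cos²(33°) ≈ 0.703.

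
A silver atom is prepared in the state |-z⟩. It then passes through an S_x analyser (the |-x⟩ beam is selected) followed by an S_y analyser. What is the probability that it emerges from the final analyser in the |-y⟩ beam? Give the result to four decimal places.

0.2500

First analyser (S_x): from |-z⟩, P(|-x⟩) = 1/2.
After stage 1 the state is |-x⟩; P(|-y⟩) = |⟨-y|-x⟩|² = 1/2.
Joint probability = 1/2 × 1/2 = 0.2500.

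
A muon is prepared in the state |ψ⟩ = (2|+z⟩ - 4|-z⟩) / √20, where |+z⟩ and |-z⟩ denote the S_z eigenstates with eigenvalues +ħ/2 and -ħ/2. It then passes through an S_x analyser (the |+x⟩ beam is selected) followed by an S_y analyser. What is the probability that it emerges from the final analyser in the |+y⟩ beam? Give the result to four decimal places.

First analyser (S_x): P(|+x⟩) = |⟨+x|ψ⟩|² = 4/40.
After stage 1 the state is |+x⟩; P(|+y⟩) = |⟨+y|+x⟩|² = 1/2.
Joint probability = 4/40 × 1/2 = 0.0500.

0.0500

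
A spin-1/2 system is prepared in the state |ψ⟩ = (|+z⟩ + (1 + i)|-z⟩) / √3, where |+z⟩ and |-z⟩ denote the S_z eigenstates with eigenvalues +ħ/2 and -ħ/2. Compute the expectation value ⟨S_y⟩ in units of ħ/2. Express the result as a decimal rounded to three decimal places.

0.667

⟨σ_y⟩ = 2 Im(a* b)/(|a|²+|b|²) with a = 1, b = (1 + i).
a* b = (1 + i), so ⟨σ_y⟩ = 2/3.
⟨S_y⟩ = (ħ/2)·⟨σ_y⟩.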